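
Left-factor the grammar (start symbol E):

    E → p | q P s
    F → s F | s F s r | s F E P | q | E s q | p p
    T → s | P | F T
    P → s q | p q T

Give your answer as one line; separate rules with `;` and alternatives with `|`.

E → p | q P s; F → q | E s q | p p | s F F'; T → s | P | F T; P → s q | p q T; F' → ε | s r | E P

F has alternatives sharing prefix 's F': factor to F → s F F' with F' → ε | s r | E P.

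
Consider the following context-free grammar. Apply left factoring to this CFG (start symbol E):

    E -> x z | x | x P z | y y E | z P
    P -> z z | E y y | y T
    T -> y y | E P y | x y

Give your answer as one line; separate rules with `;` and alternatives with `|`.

E -> y y E | z P | x E'; P -> z z | E y y | y T; T -> y y | E P y | x y; E' -> z | eps | P z

E has alternatives sharing prefix 'x': factor to E → x E' with E' → z | ε | P z.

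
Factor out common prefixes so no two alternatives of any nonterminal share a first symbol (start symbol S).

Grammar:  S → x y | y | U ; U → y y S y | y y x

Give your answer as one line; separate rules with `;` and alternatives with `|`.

U has alternatives sharing prefix 'y y': factor to U → y y U' with U' → S y | x.

S → x y | y | U; U → y y U'; U' → S y | x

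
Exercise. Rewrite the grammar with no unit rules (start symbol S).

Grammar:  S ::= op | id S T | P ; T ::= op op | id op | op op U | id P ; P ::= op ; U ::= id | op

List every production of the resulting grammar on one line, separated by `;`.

Unit pairs: S ⇒* {P}.
For each unit pair (A, B), copy every non-unit production of B to A, then drop all unit productions.

S ::= op | id S T; T ::= op op | id op | op op U | id P; P ::= op; U ::= id | op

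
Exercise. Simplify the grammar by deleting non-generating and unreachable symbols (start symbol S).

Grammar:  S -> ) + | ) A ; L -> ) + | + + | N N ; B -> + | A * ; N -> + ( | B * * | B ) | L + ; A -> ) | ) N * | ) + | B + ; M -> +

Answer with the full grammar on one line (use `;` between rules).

S -> ) + | ) A; L -> ) + | + + | N N; B -> + | A *; N -> + ( | B * * | B ) | L +; A -> ) | ) N * | ) + | B +

Generating nonterminals: {A, B, L, M, N, S}.
Reachable from S after that: {A, B, L, N, S}.
Removed useless symbols: {M} and every production mentioning them.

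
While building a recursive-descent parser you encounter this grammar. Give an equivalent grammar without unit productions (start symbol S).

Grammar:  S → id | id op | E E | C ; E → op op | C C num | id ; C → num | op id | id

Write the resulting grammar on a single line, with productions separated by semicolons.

S → num | op id | id | id op | E E; E → op op | C C num | id; C → num | op id | id

Unit pairs: S ⇒* {C}.
Replace each nonterminal's rules with the union of the non-unit rules of every nonterminal it unit-derives.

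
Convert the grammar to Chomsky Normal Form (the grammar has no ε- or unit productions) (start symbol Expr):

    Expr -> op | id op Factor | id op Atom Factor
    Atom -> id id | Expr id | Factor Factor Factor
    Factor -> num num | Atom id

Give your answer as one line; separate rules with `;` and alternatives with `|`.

Expr -> op | X1 Y1 | X1 Y2; Atom -> X1 X1 | Expr X1 | Factor Y4; Factor -> X3 X3 | Atom X1; X1 -> id; X2 -> op; X3 -> num; Y1 -> X2 Factor; Y2 -> X2 Y3; Y3 -> Atom Factor; Y4 -> Factor Factor

Introduce a nonterminal for each terminal appearing in a rule of length ≥ 2: X1 → id, X2 → op, X3 → num.
Binarize each right-hand side of length ≥ 3 by chaining fresh nonterminals (Y1, Y2, …): affected rules were Expr → X1 X2 Factor; Expr → X1 X2 Atom Factor; Atom → Factor Factor Factor.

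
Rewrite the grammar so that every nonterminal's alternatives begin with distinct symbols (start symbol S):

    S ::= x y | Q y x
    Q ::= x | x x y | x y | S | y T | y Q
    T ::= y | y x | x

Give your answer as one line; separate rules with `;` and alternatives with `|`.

Q has alternatives sharing prefix 'x': factor to Q → x Q' with Q' → ε | x y | y.
Q has alternatives sharing prefix 'y': factor to Q → y Q'' with Q'' → T | Q.
T has alternatives sharing prefix 'y': factor to T → y T' with T' → ε | x.

S ::= x y | Q y x; Q ::= S | x Q' | y Q''; T ::= x | y T'; Q' ::= ε | x y | y; Q'' ::= T | Q; T' ::= ε | x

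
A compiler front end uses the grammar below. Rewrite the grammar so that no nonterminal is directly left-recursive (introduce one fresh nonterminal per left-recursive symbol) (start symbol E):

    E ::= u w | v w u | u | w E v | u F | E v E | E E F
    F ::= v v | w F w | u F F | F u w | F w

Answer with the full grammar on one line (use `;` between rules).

E ::= u w E' | v w u E' | u E' | w E v E' | u F E'; F ::= v v F' | w F w F' | u F F F'; E' ::= v E E' | E F E' | epsilon; F' ::= u w F' | w F' | epsilon

Directly left-recursive nonterminals: E, F.
For E: α = {v E, E F}, β = {u w, v w u, u, w E v, u F}. Rewrite as E → β E' and E' → α E' | ε.
For F: α = {u w, w}, β = {v v, w F w, u F F}. Rewrite as F → β F' and F' → α F' | ε.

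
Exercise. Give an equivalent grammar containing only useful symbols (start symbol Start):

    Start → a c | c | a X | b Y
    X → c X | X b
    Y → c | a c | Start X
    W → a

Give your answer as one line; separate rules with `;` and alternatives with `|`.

Start → a c | c | b Y; Y → c | a c

Generating nonterminals: {Start, W, Y}.
Reachable from Start after that: {Start, Y}.
Removed useless symbols: {W, X} and every production mentioning them.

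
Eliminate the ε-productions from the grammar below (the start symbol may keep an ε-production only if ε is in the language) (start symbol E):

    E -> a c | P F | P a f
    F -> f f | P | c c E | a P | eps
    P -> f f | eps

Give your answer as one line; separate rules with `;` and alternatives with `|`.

Nullable set = {E, F, P}.
ε ∈ L(G) since E is nullable, so keep E → ε.
Add the nullable-subset variants: E → P F gives P F | P | F. E → P a f gives P a f | a f. F → c c E gives c c E | c c. F → a P gives a P | a.

E -> a c | P F | P | F | P a f | a f | eps; F -> f f | P | c c E | c c | a P | a; P -> f f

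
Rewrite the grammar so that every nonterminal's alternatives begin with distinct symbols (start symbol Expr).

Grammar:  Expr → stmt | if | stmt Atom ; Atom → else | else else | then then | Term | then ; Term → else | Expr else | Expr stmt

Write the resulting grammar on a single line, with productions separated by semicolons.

Expr has alternatives sharing prefix 'stmt': factor to Expr → stmt Expr1 with Expr1 → ε | Atom.
Atom has alternatives sharing prefix 'else': factor to Atom → else Atom1 with Atom1 → ε | else.
Atom has alternatives sharing prefix 'then': factor to Atom → then Atom2 with Atom2 → then | ε.
Term has alternatives sharing prefix 'Expr': factor to Term → Expr Term1 with Term1 → else | stmt.

Expr → if | stmt Expr1; Atom → Term | else Atom1 | then Atom2; Term → else | Expr Term1; Expr1 → epsilon | Atom; Atom1 → epsilon | else; Atom2 → then | epsilon; Term1 → else | stmt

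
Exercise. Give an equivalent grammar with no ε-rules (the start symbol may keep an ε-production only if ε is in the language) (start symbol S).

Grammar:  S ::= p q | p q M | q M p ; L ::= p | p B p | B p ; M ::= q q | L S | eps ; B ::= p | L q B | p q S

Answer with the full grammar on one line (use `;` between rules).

S ::= p q | p q M | q M p | q p; L ::= p | p B p | B p; M ::= q q | L S; B ::= p | L q B | p q S

The nullable symbols are {M}.
ε ∉ L(G), so no ε-production is kept.
Add the nullable-subset variants: S → q M p gives q M p | q p.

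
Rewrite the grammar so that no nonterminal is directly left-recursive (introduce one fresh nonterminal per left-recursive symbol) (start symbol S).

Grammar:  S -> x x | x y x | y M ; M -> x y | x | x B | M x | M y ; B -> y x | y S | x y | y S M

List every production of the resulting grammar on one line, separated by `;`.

S -> x x | x y x | y M; M -> x y M' | x M' | x B M'; B -> y x | y S | x y | y S M; M' -> x M' | y M' | ε

Directly left-recursive nonterminal: M.
For M: α = {x, y}, β = {x y, x, x B}. Rewrite as M → β M' and M' → α M' | ε.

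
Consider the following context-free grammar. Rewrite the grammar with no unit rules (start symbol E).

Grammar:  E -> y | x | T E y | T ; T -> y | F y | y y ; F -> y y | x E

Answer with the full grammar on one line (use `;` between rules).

E -> y | x | T E y | F y | y y; T -> y | F y | y y; F -> y y | x E

Unit pairs: E ⇒* {T}.
For every A with A ⇒* B via unit rules, add B's non-unit alternatives to A; then delete every rule of the form X → Y.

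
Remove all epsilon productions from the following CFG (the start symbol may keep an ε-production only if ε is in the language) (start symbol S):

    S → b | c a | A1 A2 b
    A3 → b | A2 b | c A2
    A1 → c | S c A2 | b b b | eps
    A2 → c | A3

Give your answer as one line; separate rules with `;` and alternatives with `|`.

S → b | c a | A1 A2 b | A2 b; A3 → b | A2 b | c A2; A1 → c | S c A2 | b b b; A2 → c | A3

Nullable set = {A1}.
ε ∉ L(G), so no ε-production is kept.
Add the nullable-subset variants: S → A1 A2 b gives A1 A2 b | A2 b.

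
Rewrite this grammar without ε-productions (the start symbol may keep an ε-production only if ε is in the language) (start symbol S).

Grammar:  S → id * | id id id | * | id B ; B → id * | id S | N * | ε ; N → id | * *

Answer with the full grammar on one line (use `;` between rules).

S → id * | id id id | * | id B | id; B → id * | id S | N *; N → id | * *

Nullable set = {B}.
ε ∉ L(G), so no ε-production is kept.
Add the nullable-subset variants: S → id B gives id B | id.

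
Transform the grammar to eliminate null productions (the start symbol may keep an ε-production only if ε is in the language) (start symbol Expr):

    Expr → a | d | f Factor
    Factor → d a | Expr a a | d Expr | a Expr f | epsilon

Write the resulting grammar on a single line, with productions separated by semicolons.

Nullable set = {Factor}.
ε ∉ L(G), so no ε-production is kept.
Expand every rule over subsets of its nullable positions: Expr → f Factor gives f Factor | f.

Expr → a | d | f Factor | f; Factor → d a | Expr a a | d Expr | a Expr f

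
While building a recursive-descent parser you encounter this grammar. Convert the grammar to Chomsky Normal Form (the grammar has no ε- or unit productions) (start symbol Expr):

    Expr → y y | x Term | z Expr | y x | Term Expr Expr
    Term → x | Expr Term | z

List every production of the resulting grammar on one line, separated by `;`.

Introduce a nonterminal for each terminal appearing in a rule of length ≥ 2: X1 → y, X2 → x, X3 → z.
Binarize each right-hand side of length ≥ 3 by chaining fresh nonterminals (Y1, Y2, …): affected rules were Expr → Term Expr Expr.

Expr → X1 X1 | X2 Term | X3 Expr | X1 X2 | Term Y1; Term → x | Expr Term | z; X1 → y; X2 → x; X3 → z; Y1 → Expr Expr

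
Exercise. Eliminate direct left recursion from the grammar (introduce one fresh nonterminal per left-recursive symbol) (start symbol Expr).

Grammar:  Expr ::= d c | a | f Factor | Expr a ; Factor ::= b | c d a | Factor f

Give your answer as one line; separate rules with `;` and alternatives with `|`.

Directly left-recursive nonterminals: Expr, Factor.
For Expr: α = {a}, β = {d c, a, f Factor}. Rewrite as Expr → β Expr1 and Expr1 → α Expr1 | ε.
For Factor: α = {f}, β = {b, c d a}. Rewrite as Factor → β Factor1 and Factor1 → α Factor1 | ε.

Expr ::= d c Expr1 | a Expr1 | f Factor Expr1; Factor ::= b Factor1 | c d a Factor1; Expr1 ::= a Expr1 | ε; Factor1 ::= f Factor1 | ε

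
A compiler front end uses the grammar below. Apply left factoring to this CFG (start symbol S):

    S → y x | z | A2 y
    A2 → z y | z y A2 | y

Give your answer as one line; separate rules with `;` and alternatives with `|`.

A2 has alternatives sharing prefix 'z y': factor to A2 → z y A2' with A2' → ε | A2.

S → y x | z | A2 y; A2 → y | z y A2'; A2' → ε | A2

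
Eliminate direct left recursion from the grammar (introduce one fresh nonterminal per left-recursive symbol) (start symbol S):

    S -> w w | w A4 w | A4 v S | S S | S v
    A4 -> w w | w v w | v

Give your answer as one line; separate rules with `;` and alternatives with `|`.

S -> w w S' | w A4 w S' | A4 v S S'; A4 -> w w | w v w | v; S' -> S S' | v S' | ε

Left recursion appears on S.
For S: α = {S, v}, β = {w w, w A4 w, A4 v S}. Rewrite as S → β S' and S' → α S' | ε.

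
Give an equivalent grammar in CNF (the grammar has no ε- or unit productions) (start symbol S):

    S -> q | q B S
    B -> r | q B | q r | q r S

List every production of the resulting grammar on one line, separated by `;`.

Introduce a nonterminal for each terminal appearing in a rule of length ≥ 2: X1 → q, X2 → r.
Binarize each right-hand side of length ≥ 3 by chaining fresh nonterminals (Y1, Y2, …): affected rules were S → X1 B S; B → X1 X2 S.

S -> q | X1 Y1; B -> r | X1 B | X1 X2 | X1 Y2; X1 -> q; X2 -> r; Y1 -> B S; Y2 -> X2 S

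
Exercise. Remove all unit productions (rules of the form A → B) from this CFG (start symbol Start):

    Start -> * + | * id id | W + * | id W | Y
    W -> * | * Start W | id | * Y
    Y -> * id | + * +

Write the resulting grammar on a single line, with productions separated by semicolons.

Unit pairs: Start ⇒* {Y}.
For every A with A ⇒* B via unit rules, add B's non-unit alternatives to A; then delete every rule of the form X → Y.

Start -> * + | * id id | W + * | id W | * id | + * +; W -> * | * Start W | id | * Y; Y -> * id | + * +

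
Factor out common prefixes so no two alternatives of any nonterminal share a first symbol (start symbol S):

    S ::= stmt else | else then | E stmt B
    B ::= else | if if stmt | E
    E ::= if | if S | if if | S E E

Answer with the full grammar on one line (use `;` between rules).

S ::= stmt else | else then | E stmt B; B ::= else | if if stmt | E; E ::= S E E | if E'; E' ::= epsilon | S | if

E has alternatives sharing prefix 'if': factor to E → if E' with E' → ε | S | if.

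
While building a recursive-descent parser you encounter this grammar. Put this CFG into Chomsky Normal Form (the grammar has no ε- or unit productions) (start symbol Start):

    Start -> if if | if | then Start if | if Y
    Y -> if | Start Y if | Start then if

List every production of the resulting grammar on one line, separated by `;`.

Introduce a nonterminal for each terminal appearing in a rule of length ≥ 2: X1 → if, X2 → then.
Binarize each right-hand side of length ≥ 3 by chaining fresh nonterminals (Y1, Y2, …): affected rules were Start → X2 Start X1; Y → Start Y X1; Y → Start X2 X1.

Start -> X1 X1 | if | X2 Y1 | X1 Y; Y -> if | Start Y2 | Start Y3; X1 -> if; X2 -> then; Y1 -> Start X1; Y2 -> Y X1; Y3 -> X2 X1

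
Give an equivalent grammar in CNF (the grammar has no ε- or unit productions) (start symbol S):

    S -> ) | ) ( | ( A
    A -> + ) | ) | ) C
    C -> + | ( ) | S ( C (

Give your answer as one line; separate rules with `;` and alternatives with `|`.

Introduce a nonterminal for each terminal appearing in a rule of length ≥ 2: X1 → ), X2 → (, X3 → +.
Binarize each right-hand side of length ≥ 3 by chaining fresh nonterminals (Y1, Y2, …): affected rules were C → S X2 C X2.

S -> ) | X1 X2 | X2 A; A -> X3 X1 | ) | X1 C; C -> + | X2 X1 | S Y1; X1 -> ); X2 -> (; X3 -> +; Y1 -> X2 Y2; Y2 -> C X2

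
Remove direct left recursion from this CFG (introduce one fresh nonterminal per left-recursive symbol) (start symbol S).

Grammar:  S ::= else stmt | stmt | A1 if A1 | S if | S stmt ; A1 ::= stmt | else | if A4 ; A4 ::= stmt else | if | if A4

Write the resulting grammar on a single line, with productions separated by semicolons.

S ::= else stmt S' | stmt S' | A1 if A1 S'; A1 ::= stmt | else | if A4; A4 ::= stmt else | if | if A4; S' ::= if S' | stmt S' | ε

S is directly left-recursive.
For S: α = {if, stmt}, β = {else stmt, stmt, A1 if A1}. Rewrite as S → β S' and S' → α S' | ε.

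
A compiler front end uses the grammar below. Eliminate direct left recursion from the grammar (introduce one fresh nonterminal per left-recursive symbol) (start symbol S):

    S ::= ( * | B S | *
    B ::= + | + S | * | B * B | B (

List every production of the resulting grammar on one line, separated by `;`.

Left recursion appears on B.
For B: α = {* B, (}, β = {+, + S, *}. Rewrite as B → β B' and B' → α B' | ε.

S ::= ( * | B S | *; B ::= + B' | + S B' | * B'; B' ::= * B B' | ( B' | ε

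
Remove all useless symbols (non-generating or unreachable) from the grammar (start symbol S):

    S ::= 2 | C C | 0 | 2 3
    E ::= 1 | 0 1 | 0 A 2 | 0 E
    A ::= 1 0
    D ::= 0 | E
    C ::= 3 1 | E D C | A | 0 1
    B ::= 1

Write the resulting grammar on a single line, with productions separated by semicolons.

Generating nonterminals: {A, B, C, D, E, S}.
Reachable from S after that: {A, C, D, E, S}.
Removed useless symbols: {B} and every production mentioning them.

S ::= 2 | C C | 0 | 2 3; E ::= 1 | 0 1 | 0 A 2 | 0 E; A ::= 1 0; D ::= 0 | E; C ::= 3 1 | E D C | A | 0 1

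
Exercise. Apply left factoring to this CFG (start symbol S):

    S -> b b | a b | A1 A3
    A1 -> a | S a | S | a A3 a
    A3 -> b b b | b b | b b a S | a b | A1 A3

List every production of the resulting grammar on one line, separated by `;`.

S -> b b | a b | A1 A3; A1 -> a A1' | S A1''; A3 -> a b | A1 A3 | b b A3'; A1' -> epsilon | A3 a; A1'' -> a | epsilon; A3' -> b | epsilon | a S

A1 has alternatives sharing prefix 'a': factor to A1 → a A1' with A1' → ε | A3 a.
A1 has alternatives sharing prefix 'S': factor to A1 → S A1'' with A1'' → a | ε.
A3 has alternatives sharing prefix 'b b': factor to A3 → b b A3' with A3' → b | ε | a S.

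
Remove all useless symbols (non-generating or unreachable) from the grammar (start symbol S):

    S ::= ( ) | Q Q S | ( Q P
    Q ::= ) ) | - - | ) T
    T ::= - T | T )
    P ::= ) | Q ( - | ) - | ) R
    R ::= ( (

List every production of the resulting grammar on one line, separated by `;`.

S ::= ( ) | Q Q S | ( Q P; Q ::= ) ) | - -; P ::= ) | Q ( - | ) - | ) R; R ::= ( (

Generating nonterminals: {P, Q, R, S}.
Reachable from S after that: {P, Q, R, S}.
Removed useless symbols: {T} and every production mentioning them.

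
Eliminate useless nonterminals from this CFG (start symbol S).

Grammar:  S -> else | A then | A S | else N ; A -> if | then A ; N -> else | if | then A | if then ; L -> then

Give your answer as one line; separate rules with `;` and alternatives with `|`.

Generating nonterminals: {A, L, N, S}.
Reachable from S after that: {A, N, S}.
Removed useless symbols: {L} and every production mentioning them.

S -> else | A then | A S | else N; A -> if | then A; N -> else | if | then A | if then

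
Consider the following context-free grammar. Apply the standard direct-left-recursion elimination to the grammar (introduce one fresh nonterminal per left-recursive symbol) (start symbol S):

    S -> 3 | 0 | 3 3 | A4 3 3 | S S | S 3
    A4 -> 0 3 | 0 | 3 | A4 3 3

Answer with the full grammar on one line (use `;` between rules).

S -> 3 S' | 0 S' | 3 3 S' | A4 3 3 S'; A4 -> 0 3 A4' | 0 A4' | 3 A4'; S' -> S S' | 3 S' | ε; A4' -> 3 3 A4' | ε

Left recursion appears on S, A4.
For S: α = {S, 3}, β = {3, 0, 3 3, A4 3 3}. Rewrite as S → β S' and S' → α S' | ε.
For A4: α = {3 3}, β = {0 3, 0, 3}. Rewrite as A4 → β A4' and A4' → α A4' | ε.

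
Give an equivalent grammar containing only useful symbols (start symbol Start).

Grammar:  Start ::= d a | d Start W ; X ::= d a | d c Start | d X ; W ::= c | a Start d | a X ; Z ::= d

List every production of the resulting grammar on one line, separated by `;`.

Generating nonterminals: {Start, W, X, Z}.
Reachable from Start after that: {Start, W, X}.
Removed useless symbols: {Z} and every production mentioning them.

Start ::= d a | d Start W; X ::= d a | d c Start | d X; W ::= c | a Start d | a X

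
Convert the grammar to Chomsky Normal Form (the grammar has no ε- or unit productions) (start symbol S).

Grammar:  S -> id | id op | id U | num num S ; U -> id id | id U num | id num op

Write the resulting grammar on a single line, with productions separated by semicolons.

S -> id | X1 X2 | X1 U | X3 Y1; U -> X1 X1 | X1 Y2 | X1 Y3; X1 -> id; X2 -> op; X3 -> num; Y1 -> X3 S; Y2 -> U X3; Y3 -> X3 X2

Introduce a nonterminal for each terminal appearing in a rule of length ≥ 2: X1 → id, X2 → op, X3 → num.
Binarize each right-hand side of length ≥ 3 by chaining fresh nonterminals (Y1, Y2, …): affected rules were S → X3 X3 S; U → X1 U X3; U → X1 X3 X2.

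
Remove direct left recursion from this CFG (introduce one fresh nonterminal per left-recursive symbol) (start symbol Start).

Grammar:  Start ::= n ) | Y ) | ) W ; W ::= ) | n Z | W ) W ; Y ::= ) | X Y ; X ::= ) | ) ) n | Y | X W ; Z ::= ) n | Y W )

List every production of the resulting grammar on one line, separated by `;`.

Start ::= n ) | Y ) | ) W; W ::= ) W1 | n Z W1; Y ::= ) | X Y; X ::= ) X1 | ) ) n X1 | Y X1; Z ::= ) n | Y W ); W1 ::= ) W W1 | ε; X1 ::= W X1 | ε

Left recursion appears on W, X.
For W: α = {) W}, β = {), n Z}. Rewrite as W → β W1 and W1 → α W1 | ε.
For X: α = {W}, β = {), ) ) n, Y}. Rewrite as X → β X1 and X1 → α X1 | ε.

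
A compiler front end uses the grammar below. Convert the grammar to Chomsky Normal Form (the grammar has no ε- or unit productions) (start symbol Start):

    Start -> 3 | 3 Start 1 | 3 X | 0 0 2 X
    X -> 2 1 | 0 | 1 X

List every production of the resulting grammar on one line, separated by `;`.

Start -> 3 | X1 Y1 | X1 X | X3 Y2; X -> X4 X2 | 0 | X2 X; X1 -> 3; X2 -> 1; X3 -> 0; X4 -> 2; Y1 -> Start X2; Y2 -> X3 Y3; Y3 -> X4 X

Introduce a nonterminal for each terminal appearing in a rule of length ≥ 2: X1 → 3, X2 → 1, X3 → 0, X4 → 2.
Binarize each right-hand side of length ≥ 3 by chaining fresh nonterminals (Y1, Y2, …): affected rules were Start → X1 Start X2; Start → X3 X3 X4 X.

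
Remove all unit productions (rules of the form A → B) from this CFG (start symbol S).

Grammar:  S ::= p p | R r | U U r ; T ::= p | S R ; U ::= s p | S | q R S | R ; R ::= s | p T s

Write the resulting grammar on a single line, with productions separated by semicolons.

S ::= p p | R r | U U r; T ::= p | S R; U ::= s p | q R S | p p | R r | U U r | s | p T s; R ::= s | p T s

Unit pairs: U ⇒* {R, S}.
Replace each nonterminal's rules with the union of the non-unit rules of every nonterminal it unit-derives.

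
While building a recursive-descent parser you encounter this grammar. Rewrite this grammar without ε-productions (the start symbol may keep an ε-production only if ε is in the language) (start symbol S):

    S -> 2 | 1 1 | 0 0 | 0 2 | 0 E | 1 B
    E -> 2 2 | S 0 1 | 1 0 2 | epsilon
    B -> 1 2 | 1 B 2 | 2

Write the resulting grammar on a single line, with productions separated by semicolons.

S -> 2 | 1 1 | 0 0 | 0 2 | 0 E | 0 | 1 B; E -> 2 2 | S 0 1 | 1 0 2; B -> 1 2 | 1 B 2 | 2

The nullable symbols are {E}.
ε ∉ L(G), so no ε-production is kept.
For each production, add variants omitting each subset of nullable occurrences: S → 0 E gives 0 E | 0.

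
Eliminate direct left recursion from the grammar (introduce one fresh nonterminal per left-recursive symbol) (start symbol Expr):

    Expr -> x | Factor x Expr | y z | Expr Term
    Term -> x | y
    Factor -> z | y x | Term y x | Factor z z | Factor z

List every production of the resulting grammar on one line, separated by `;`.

Directly left-recursive nonterminals: Expr, Factor.
For Expr: α = {Term}, β = {x, Factor x Expr, y z}. Rewrite as Expr → β Expr1 and Expr1 → α Expr1 | ε.
For Factor: α = {z z, z}, β = {z, y x, Term y x}. Rewrite as Factor → β Factor1 and Factor1 → α Factor1 | ε.

Expr -> x Expr1 | Factor x Expr Expr1 | y z Expr1; Term -> x | y; Factor -> z Factor1 | y x Factor1 | Term y x Factor1; Expr1 -> Term Expr1 | ε; Factor1 -> z z Factor1 | z Factor1 | ε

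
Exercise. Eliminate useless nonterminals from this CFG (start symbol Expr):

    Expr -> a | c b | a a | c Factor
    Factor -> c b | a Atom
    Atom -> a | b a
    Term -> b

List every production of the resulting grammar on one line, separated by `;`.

Generating nonterminals: {Atom, Expr, Factor, Term}.
Reachable from Expr after that: {Atom, Expr, Factor}.
Removed useless symbols: {Term} and every production mentioning them.

Expr -> a | c b | a a | c Factor; Factor -> c b | a Atom; Atom -> a | b a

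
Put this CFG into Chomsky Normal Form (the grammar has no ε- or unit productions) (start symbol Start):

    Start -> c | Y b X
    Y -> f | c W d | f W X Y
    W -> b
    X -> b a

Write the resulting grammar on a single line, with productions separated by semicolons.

Introduce a nonterminal for each terminal appearing in a rule of length ≥ 2: X1 → b, X2 → c, X3 → d, X4 → f, X5 → a.
Binarize each right-hand side of length ≥ 3 by chaining fresh nonterminals (Y1, Y2, …): affected rules were Start → Y X1 X; Y → X2 W X3; Y → X4 W X Y.

Start -> c | Y Y1; Y -> f | X2 Y2 | X4 Y3; W -> b; X -> X1 X5; X1 -> b; X2 -> c; X3 -> d; X4 -> f; X5 -> a; Y1 -> X1 X; Y2 -> W X3; Y3 -> W Y4; Y4 -> X Y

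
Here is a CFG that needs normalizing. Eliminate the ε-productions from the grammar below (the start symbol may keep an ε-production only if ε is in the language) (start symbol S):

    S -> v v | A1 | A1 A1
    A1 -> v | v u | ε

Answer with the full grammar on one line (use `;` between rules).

S -> v v | A1 | A1 A1 | ε; A1 -> v | v u

Nullable nonterminals: {A1, S}.
ε ∈ L(G) since S is nullable, so keep S → ε.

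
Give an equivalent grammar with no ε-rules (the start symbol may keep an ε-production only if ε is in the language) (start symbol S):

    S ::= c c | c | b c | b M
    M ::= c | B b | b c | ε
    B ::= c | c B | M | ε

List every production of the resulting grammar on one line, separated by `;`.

S ::= c c | c | b c | b M | b; M ::= c | B b | b | b c; B ::= c | c B | M

The nullable symbols are {B, M}.
ε ∉ L(G), so no ε-production is kept.
For each production, add variants omitting each subset of nullable occurrences: S → b M gives b M | b. M → B b gives B b | b.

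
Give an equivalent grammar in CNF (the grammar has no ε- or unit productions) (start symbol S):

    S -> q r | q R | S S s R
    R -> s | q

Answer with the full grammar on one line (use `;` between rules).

Introduce a nonterminal for each terminal appearing in a rule of length ≥ 2: X1 → q, X2 → r, X3 → s.
Binarize each right-hand side of length ≥ 3 by chaining fresh nonterminals (Y1, Y2, …): affected rules were S → S S X3 R.

S -> X1 X2 | X1 R | S Y1; R -> s | q; X1 -> q; X2 -> r; X3 -> s; Y1 -> S Y2; Y2 -> X3 R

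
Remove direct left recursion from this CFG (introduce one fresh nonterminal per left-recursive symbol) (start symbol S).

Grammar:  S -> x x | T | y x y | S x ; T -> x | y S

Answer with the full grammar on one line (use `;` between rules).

S -> x x S' | T S' | y x y S'; T -> x | y S; S' -> x S' | eps

Directly left-recursive nonterminal: S.
For S: α = {x}, β = {x x, T, y x y}. Rewrite as S → β S' and S' → α S' | ε.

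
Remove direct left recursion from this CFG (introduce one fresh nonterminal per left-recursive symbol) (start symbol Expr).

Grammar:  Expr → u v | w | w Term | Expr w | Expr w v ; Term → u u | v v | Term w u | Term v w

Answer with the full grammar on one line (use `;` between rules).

Expr → u v Expr1 | w Expr1 | w Term Expr1; Term → u u Term1 | v v Term1; Expr1 → w Expr1 | w v Expr1 | ε; Term1 → w u Term1 | v w Term1 | ε

Expr, Term are directly left-recursive.
For Expr: α = {w, w v}, β = {u v, w, w Term}. Rewrite as Expr → β Expr1 and Expr1 → α Expr1 | ε.
For Term: α = {w u, v w}, β = {u u, v v}. Rewrite as Term → β Term1 and Term1 → α Term1 | ε.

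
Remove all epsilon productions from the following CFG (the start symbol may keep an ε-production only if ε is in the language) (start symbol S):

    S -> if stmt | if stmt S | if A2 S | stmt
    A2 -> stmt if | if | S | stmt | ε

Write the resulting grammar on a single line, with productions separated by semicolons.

Nullable set = {A2}.
ε ∉ L(G), so no ε-production is kept.
Add the nullable-subset variants: S → if A2 S gives if A2 S | if S.

S -> if stmt | if stmt S | if A2 S | if S | stmt; A2 -> stmt if | if | S | stmt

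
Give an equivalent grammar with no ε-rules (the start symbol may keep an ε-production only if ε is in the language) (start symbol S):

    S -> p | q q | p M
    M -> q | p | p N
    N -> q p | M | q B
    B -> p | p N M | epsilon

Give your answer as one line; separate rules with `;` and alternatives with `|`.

S -> p | q q | p M; M -> q | p | p N; N -> q p | M | q B | q; B -> p | p N M

The nullable symbols are {B}.
ε ∉ L(G), so no ε-production is kept.
Expand every rule over subsets of its nullable positions: N → q B gives q B | q.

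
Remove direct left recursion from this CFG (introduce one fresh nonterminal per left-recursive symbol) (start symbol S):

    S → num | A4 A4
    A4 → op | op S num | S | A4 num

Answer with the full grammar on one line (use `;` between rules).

Directly left-recursive nonterminal: A4.
For A4: α = {num}, β = {op, op S num, S}. Rewrite as A4 → β A4' and A4' → α A4' | ε.

S → num | A4 A4; A4 → op A4' | op S num A4' | S A4'; A4' → num A4' | ε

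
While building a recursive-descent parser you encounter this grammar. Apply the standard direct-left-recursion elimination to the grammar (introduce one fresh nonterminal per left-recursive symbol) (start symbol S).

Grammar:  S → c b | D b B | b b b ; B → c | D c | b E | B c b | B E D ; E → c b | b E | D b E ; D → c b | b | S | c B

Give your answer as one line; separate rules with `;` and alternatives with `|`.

S → c b | D b B | b b b; B → c B' | D c B' | b E B'; E → c b | b E | D b E; D → c b | b | S | c B; B' → c b B' | E D B' | ε

Directly left-recursive nonterminal: B.
For B: α = {c b, E D}, β = {c, D c, b E}. Rewrite as B → β B' and B' → α B' | ε.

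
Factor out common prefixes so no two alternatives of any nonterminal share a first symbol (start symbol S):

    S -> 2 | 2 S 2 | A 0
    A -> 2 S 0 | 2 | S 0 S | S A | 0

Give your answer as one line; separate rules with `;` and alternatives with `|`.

S has alternatives sharing prefix '2': factor to S → 2 S' with S' → ε | S 2.
A has alternatives sharing prefix '2': factor to A → 2 A' with A' → S 0 | ε.
A has alternatives sharing prefix 'S': factor to A → S A'' with A'' → 0 S | A.

S -> A 0 | 2 S'; A -> 0 | 2 A' | S A''; S' -> ε | S 2; A' -> S 0 | ε; A'' -> 0 S | A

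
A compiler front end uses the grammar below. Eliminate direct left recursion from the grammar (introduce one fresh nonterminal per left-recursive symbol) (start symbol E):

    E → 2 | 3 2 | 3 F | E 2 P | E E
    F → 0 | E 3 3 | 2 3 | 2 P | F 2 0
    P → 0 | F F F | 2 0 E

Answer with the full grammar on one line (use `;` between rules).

E → 2 E' | 3 2 E' | 3 F E'; F → 0 F' | E 3 3 F' | 2 3 F' | 2 P F'; P → 0 | F F F | 2 0 E; E' → 2 P E' | E E' | ε; F' → 2 0 F' | ε

Left recursion appears on E, F.
For E: α = {2 P, E}, β = {2, 3 2, 3 F}. Rewrite as E → β E' and E' → α E' | ε.
For F: α = {2 0}, β = {0, E 3 3, 2 3, 2 P}. Rewrite as F → β F' and F' → α F' | ε.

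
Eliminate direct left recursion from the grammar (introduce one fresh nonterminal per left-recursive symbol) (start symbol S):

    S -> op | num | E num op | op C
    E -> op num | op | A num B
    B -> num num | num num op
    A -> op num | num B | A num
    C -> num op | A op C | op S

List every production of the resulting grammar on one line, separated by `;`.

S -> op | num | E num op | op C; E -> op num | op | A num B; B -> num num | num num op; A -> op num A' | num B A'; C -> num op | A op C | op S; A' -> num A' | ε

Left recursion appears on A.
For A: α = {num}, β = {op num, num B}. Rewrite as A → β A' and A' → α A' | ε.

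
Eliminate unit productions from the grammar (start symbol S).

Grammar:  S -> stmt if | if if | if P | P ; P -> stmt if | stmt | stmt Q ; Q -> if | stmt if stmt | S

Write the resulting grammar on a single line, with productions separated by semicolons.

Unit pairs: Q ⇒* {P, S}; S ⇒* {P}.
For each unit pair (A, B), copy every non-unit production of B to A, then drop all unit productions.

S -> stmt if | if if | if P | stmt | stmt Q; P -> stmt if | stmt | stmt Q; Q -> stmt if | if if | if P | stmt | stmt Q | if | stmt if stmt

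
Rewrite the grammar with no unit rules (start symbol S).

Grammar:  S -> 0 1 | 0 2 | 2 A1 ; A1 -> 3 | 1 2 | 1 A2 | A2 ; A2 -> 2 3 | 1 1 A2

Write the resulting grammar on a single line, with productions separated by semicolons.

S -> 0 1 | 0 2 | 2 A1; A1 -> 2 3 | 1 1 A2 | 3 | 1 2 | 1 A2; A2 -> 2 3 | 1 1 A2

Unit pairs: A1 ⇒* {A2}.
For each unit pair (A, B), copy every non-unit production of B to A, then drop all unit productions.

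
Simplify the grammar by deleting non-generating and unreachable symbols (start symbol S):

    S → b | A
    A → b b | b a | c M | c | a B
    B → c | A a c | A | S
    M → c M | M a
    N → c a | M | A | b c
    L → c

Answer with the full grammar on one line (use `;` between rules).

S → b | A; A → b b | b a | c | a B; B → c | A a c | A | S

Generating nonterminals: {A, B, L, N, S}.
Reachable from S after that: {A, B, S}.
Removed useless symbols: {L, M, N} and every production mentioning them.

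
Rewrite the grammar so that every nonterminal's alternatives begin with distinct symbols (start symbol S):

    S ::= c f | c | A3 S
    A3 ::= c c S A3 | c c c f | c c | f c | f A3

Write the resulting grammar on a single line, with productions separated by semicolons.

S ::= A3 S | c S'; A3 ::= c c A3' | f A3''; S' ::= f | ε; A3' ::= S A3 | c f | ε; A3'' ::= c | A3

S has alternatives sharing prefix 'c': factor to S → c S' with S' → f | ε.
A3 has alternatives sharing prefix 'c c': factor to A3 → c c A3' with A3' → S A3 | c f | ε.
A3 has alternatives sharing prefix 'f': factor to A3 → f A3'' with A3'' → c | A3.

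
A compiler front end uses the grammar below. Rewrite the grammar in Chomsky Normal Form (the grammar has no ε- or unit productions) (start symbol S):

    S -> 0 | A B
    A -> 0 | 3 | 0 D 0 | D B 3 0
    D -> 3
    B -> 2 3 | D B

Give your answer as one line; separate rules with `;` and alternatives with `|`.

Introduce a nonterminal for each terminal appearing in a rule of length ≥ 2: X1 → 0, X2 → 3, X3 → 2.
Binarize each right-hand side of length ≥ 3 by chaining fresh nonterminals (Y1, Y2, …): affected rules were A → X1 D X1; A → D B X2 X1.

S -> 0 | A B; A -> 0 | 3 | X1 Y1 | D Y2; D -> 3; B -> X3 X2 | D B; X1 -> 0; X2 -> 3; X3 -> 2; Y1 -> D X1; Y2 -> B Y3; Y3 -> X2 X1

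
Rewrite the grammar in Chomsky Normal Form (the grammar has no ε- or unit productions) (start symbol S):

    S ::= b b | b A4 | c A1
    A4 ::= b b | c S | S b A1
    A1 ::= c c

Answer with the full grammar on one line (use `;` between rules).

Introduce a nonterminal for each terminal appearing in a rule of length ≥ 2: X1 → b, X2 → c.
Binarize each right-hand side of length ≥ 3 by chaining fresh nonterminals (Y1, Y2, …): affected rules were A4 → S X1 A1.

S ::= X1 X1 | X1 A4 | X2 A1; A4 ::= X1 X1 | X2 S | S Y1; A1 ::= X2 X2; X1 ::= b; X2 ::= c; Y1 ::= X1 A1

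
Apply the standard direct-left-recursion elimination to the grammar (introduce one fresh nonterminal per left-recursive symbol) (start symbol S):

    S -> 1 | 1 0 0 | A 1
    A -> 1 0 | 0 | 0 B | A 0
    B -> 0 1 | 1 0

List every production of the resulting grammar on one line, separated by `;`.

S -> 1 | 1 0 0 | A 1; A -> 1 0 A' | 0 A' | 0 B A'; B -> 0 1 | 1 0; A' -> 0 A' | ε

Directly left-recursive nonterminal: A.
For A: α = {0}, β = {1 0, 0, 0 B}. Rewrite as A → β A' and A' → α A' | ε.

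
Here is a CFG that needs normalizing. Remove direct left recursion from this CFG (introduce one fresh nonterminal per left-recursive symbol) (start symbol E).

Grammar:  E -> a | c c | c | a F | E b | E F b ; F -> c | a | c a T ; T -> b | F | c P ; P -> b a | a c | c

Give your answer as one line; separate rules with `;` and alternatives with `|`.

E is directly left-recursive.
For E: α = {b, F b}, β = {a, c c, c, a F}. Rewrite as E → β E' and E' → α E' | ε.

E -> a E' | c c E' | c E' | a F E'; F -> c | a | c a T; T -> b | F | c P; P -> b a | a c | c; E' -> b E' | F b E' | ε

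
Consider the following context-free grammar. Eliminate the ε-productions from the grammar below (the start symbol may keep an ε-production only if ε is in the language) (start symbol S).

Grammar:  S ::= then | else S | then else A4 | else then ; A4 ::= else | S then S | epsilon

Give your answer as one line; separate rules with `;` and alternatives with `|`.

S ::= then | else S | then else A4 | then else | else then; A4 ::= else | S then S

Nullable set = {A4}.
ε ∉ L(G), so no ε-production is kept.
For each production, add variants omitting each subset of nullable occurrences: S → then else A4 gives then else A4 | then else.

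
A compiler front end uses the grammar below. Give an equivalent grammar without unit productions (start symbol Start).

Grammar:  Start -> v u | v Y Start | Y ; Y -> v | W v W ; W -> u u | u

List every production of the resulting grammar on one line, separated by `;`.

Unit pairs: Start ⇒* {Y}.
For every A with A ⇒* B via unit rules, add B's non-unit alternatives to A; then delete every rule of the form X → Y.

Start -> v u | v Y Start | v | W v W; Y -> v | W v W; W -> u u | u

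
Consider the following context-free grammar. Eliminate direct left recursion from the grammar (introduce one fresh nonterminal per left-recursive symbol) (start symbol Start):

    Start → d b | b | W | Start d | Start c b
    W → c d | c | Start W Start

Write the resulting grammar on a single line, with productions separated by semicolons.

Start → d b Start1 | b Start1 | W Start1; W → c d | c | Start W Start; Start1 → d Start1 | c b Start1 | ε

Left recursion appears on Start.
For Start: α = {d, c b}, β = {d b, b, W}. Rewrite as Start → β Start1 and Start1 → α Start1 | ε.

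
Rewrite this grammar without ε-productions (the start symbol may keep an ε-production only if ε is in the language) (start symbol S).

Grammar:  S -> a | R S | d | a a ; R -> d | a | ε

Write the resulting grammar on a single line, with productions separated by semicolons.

Nullable set = {R}.
ε ∉ L(G), so no ε-production is kept.

S -> a | R S | d | a a; R -> d | a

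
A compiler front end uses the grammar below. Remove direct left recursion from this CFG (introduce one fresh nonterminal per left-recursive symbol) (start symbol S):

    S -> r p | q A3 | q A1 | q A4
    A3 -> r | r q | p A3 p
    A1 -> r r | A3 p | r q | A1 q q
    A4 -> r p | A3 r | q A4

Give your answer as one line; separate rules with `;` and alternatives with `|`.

Left recursion appears on A1.
For A1: α = {q q}, β = {r r, A3 p, r q}. Rewrite as A1 → β A1' and A1' → α A1' | ε.

S -> r p | q A3 | q A1 | q A4; A3 -> r | r q | p A3 p; A1 -> r r A1' | A3 p A1' | r q A1'; A4 -> r p | A3 r | q A4; A1' -> q q A1' | ε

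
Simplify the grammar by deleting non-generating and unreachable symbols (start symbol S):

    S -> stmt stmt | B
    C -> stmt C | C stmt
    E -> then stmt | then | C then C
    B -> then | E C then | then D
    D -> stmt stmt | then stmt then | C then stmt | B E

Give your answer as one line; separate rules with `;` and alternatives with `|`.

S -> stmt stmt | B; E -> then stmt | then; B -> then | then D; D -> stmt stmt | then stmt then | B E

Generating nonterminals: {B, D, E, S}.
Reachable from S after that: {B, D, E, S}.
Removed useless symbols: {C} and every production mentioning them.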